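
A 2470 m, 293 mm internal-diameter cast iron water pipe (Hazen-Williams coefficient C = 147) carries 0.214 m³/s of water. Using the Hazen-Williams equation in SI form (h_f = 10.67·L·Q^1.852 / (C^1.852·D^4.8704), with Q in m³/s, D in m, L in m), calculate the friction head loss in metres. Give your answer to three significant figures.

h_f = 10.67·2470·0.214^1.852 / (147^1.852·0.293^4.8704) = 58.01 m

h_f ≈ 58.0 m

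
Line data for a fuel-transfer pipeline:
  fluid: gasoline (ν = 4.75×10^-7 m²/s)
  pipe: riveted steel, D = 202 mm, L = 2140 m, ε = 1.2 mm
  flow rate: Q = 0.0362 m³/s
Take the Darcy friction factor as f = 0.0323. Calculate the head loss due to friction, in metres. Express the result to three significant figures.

V = 4Q/(πD²) = 4·0.0362/(π·0.202²) = 1.130 m/s
h_f = f(L/D)V²/(2g) = 0.03230·(2140/0.202)·1.130²/(2·9.81) = 22.25 m

h_f ≈ 22.3 m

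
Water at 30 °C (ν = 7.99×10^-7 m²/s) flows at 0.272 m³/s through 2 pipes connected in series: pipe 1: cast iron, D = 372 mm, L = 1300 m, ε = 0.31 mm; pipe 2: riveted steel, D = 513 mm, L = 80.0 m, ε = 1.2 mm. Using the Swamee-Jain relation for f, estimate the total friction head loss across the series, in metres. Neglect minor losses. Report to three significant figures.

H ≈ 21.7 m

Pipe 1: V = 2.503 m/s, Re = 1.17×10^6, ε/D = 8.33×10^-4, f = 0.01918, h_1 = f(L/D)V²/2g = 21.39 m
Pipe 2: V = 1.316 m/s, Re = 8.45×10^5, ε/D = 0.00234, f = 0.02470, h_2 = f(L/D)V²/2g = 0.3400 m
Series → Q common, losses add: H = Σh = 21.73 m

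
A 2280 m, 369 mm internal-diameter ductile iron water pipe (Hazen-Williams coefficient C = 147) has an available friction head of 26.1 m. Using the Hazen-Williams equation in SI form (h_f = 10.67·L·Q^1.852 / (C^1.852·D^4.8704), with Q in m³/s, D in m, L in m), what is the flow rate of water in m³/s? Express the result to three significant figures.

Rearranging: Q = [h_f·C^1.852·D^4.8704 / (10.67·L)]^(1/1.852)
Q = [26.1·147^1.852·0.369^4.8704 / (10.67·2280)]^0.540 = 0.2663 m³/s

Q ≈ 0.266 m³/s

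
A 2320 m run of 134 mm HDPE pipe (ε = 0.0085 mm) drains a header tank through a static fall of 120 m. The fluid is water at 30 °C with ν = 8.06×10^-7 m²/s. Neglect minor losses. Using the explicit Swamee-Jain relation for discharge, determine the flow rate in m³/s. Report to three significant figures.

Swamee-Jain (Type II): Q = -0.965·√(gD⁵h_f/L)·ln[ε/(3.7D) + √(3.17ν²L/(gD³h_f))]
√(gD⁵h_f/L) = √(9.81·0.134⁵·120/2320) = 0.004682
ε/(3.7D) = 1.71×10^-5; √(3.17ν²L/(gD³h_f)) = 4.11×10^-5
Q = -0.965·0.004682·ln(5.821×10^-5) = 0.04406 m³/s
Check: V = 3.12 m/s, Re = 5.19×10^5, f = 0.01395, h_f = 120 m ≈ 120 m ✓

Q ≈ 0.0441 m³/s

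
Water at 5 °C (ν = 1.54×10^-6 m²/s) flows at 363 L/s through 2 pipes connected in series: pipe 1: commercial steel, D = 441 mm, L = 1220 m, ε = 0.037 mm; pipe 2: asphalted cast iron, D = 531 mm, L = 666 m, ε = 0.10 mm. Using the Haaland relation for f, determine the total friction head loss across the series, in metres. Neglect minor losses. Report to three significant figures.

Pipe 1: V = 2.377 m/s, Re = 6.81×10^5, ε/D = 8.39×10^-5, f = 0.01359, h_1 = f(L/D)V²/2g = 10.82 m
Pipe 2: V = 1.639 m/s, Re = 5.65×10^5, ε/D = 1.88×10^-4, f = 0.01503, h_2 = f(L/D)V²/2g = 2.581 m
Series → Q common, losses add: H = Σh = 13.40 m

H ≈ 13.4 m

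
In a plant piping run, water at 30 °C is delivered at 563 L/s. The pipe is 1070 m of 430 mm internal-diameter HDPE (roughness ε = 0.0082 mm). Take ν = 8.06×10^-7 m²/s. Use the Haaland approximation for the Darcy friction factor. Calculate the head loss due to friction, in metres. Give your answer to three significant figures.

h_f ≈ 20.7 m

V = 4Q/(πD²) = 4·0.563/(π·0.430²) = 3.877 m/s
Re = VD/ν = 3.877·0.430/8.06×10^-7 = 2.07×10^6 → turbulent
ε/D = 0.0082/430 = 1.91×10^-5
Haaland: f = 0.01087
h_f = f(L/D)V²/(2g) = 0.01087·(1070/0.430)·3.877²/(2·9.81) = 20.72 m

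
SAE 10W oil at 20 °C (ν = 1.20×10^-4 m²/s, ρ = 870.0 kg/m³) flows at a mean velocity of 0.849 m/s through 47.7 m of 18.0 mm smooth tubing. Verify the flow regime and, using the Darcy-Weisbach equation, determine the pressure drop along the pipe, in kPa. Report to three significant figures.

Δp ≈ 418 kPa

Re = VD/ν = 0.849·0.01800/1.20×10^-4 = 127 → laminar (Re < 2300)
f = 64/Re = 0.5026
h_f = f(L/D)V²/(2g) = 0.5026·(47.7/0.01800)·0.849²/(2·9.81) = 48.93 m
Δp = ρg·h_f = 870.0·9.81·48.93 = 417.6 kPa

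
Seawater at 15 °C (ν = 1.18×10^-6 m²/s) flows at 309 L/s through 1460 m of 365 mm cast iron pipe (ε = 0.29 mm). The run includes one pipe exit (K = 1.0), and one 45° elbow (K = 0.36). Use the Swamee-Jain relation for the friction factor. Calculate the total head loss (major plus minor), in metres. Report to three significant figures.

H_L ≈ 34.5 m

V = 4Q/(πD²) = 2.953 m/s; V²/2g = 0.4445 m
Re = 9.13×10^5, ε/D = 7.95×10^-4 → f = 0.01907 (Swamee-Jain)
Major: h_f = f(L/D)·V²/2g = 0.01907·4000·0.4445 = 33.91 m
Minor: ΣK = 1.36; h_m = ΣK·V²/2g = 0.6045 m
Total H_L = 33.91 + 0.6045 = 34.51 m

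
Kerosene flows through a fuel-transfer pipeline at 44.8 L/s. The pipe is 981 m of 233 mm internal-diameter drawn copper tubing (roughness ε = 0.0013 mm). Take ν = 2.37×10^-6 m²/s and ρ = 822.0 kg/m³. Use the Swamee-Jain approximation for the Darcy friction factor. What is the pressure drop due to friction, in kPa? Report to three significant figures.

Δp ≈ 34.0 kPa

V = 4Q/(πD²) = 4·0.0448/(π·0.233²) = 1.051 m/s
Re = VD/ν = 1.051·0.233/2.37×10^-6 = 1.03×10^5 → turbulent
ε/D = 0.0013/233 = 5.58×10^-6
Swamee-Jain: f = 0.01778
h_f = f(L/D)V²/(2g) = 0.01778·(981/0.233)·1.051²/(2·9.81) = 4.211 m
Δp = ρg·h_f = 822.0·9.81·4.211 = 33.96 kPa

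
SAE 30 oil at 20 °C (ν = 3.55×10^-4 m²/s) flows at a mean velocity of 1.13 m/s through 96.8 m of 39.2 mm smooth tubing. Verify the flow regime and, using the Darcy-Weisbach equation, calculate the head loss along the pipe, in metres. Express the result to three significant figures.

Re = VD/ν = 1.13·0.03920/3.55×10^-4 = 125 → laminar (Re < 2300)
f = 64/Re = 0.5129
h_f = f(L/D)V²/(2g) = 0.5129·(96.8/0.03920)·1.13²/(2·9.81) = 82.43 m

h_f ≈ 82.4 m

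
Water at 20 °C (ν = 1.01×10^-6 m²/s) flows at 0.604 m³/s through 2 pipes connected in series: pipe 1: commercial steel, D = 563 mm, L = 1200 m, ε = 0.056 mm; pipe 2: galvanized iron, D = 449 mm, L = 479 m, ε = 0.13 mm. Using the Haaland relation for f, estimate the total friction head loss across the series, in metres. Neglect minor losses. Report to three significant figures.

H ≈ 20.4 m

Pipe 1: V = 2.426 m/s, Re = 1.35×10^6, ε/D = 9.95×10^-5, f = 0.01302, h_1 = f(L/D)V²/2g = 8.329 m
Pipe 2: V = 3.815 m/s, Re = 1.70×10^6, ε/D = 2.90×10^-4, f = 0.01525, h_2 = f(L/D)V²/2g = 12.07 m
Series → Q common, losses add: H = Σh = 20.40 m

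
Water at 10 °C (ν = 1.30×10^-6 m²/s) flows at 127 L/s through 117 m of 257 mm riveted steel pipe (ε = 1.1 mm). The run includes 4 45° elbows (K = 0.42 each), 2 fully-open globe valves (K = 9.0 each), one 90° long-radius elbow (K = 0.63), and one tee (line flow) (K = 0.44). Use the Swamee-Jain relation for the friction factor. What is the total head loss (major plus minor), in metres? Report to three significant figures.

V = 4Q/(πD²) = 2.448 m/s; V²/2g = 0.3055 m
Re = 4.84×10^5, ε/D = 0.00428 → f = 0.02931 (Swamee-Jain)
Major: h_f = f(L/D)·V²/2g = 0.02931·455.3·0.3055 = 4.076 m
Minor: ΣK = 20.8; h_m = ΣK·V²/2g = 6.339 m
Total H_L = 4.076 + 6.339 = 10.42 m

H_L ≈ 10.4 m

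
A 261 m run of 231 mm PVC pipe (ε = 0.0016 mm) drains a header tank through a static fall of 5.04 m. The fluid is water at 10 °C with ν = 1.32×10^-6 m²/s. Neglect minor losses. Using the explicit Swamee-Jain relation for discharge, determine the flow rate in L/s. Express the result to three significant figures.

Q ≈ 107 L/s

Swamee-Jain (Type II): Q = -0.965·√(gD⁵h_f/L)·ln[ε/(3.7D) + √(3.17ν²L/(gD³h_f))]
√(gD⁵h_f/L) = √(9.81·0.231⁵·5.04/261) = 0.01116
ε/(3.7D) = 1.87×10^-6; √(3.17ν²L/(gD³h_f)) = 4.86×10^-5
Q = -0.965·0.01116·ln(5.051×10^-5) = 0.1066 m³/s
Check: V = 2.54 m/s, Re = 4.45×10^5, f = 0.01347, h_f = 5.02 m ≈ 5.04 m ✓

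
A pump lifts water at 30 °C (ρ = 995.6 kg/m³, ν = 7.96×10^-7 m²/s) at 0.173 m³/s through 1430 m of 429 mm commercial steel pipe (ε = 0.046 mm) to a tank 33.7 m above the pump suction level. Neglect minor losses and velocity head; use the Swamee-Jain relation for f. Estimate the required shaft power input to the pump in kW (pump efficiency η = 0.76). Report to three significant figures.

P_shaft ≈ 82.6 kW

V = 4Q/(πD²) = 1.197 m/s; Re = 6.45×10^5; ε/D = 1.07×10^-4; f = 0.01416
h_f = f(L/D)V²/2g = 3.447 m
Total head H = z + h_f = 33.7 + 3.447 = 37.15 m
P_hyd = ρgQH = 995.6·9.81·0.173·37.15 = 62.77 kW
P_shaft = P_hyd/η = 62.77/0.76 = 82.59 kW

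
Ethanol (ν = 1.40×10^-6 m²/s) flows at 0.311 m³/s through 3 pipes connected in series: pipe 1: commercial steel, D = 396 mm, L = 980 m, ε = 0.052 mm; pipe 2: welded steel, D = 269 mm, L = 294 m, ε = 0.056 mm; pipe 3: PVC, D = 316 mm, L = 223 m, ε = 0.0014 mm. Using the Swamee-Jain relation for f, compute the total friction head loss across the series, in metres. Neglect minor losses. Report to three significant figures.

Pipe 1: V = 2.525 m/s, Re = 7.14×10^5, ε/D = 1.31×10^-4, f = 0.01432, h_1 = f(L/D)V²/2g = 11.52 m
Pipe 2: V = 5.472 m/s, Re = 1.05×10^6, ε/D = 2.08×10^-4, f = 0.01482, h_2 = f(L/D)V²/2g = 24.72 m
Pipe 3: V = 3.965 m/s, Re = 8.95×10^5, ε/D = 4.43×10^-6, f = 0.01193, h_3 = f(L/D)V²/2g = 6.748 m
Series → Q common, losses add: H = Σh = 42.99 m

H ≈ 43.0 m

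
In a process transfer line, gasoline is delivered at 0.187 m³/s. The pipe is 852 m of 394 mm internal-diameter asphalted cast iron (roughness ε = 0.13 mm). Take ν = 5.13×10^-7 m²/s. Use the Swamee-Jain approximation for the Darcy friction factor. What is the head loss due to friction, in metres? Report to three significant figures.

h_f ≈ 4.13 m

V = 4Q/(πD²) = 4·0.187/(π·0.394²) = 1.534 m/s
Re = VD/ν = 1.534·0.394/5.13×10^-7 = 1.18×10^6 → turbulent
ε/D = 0.13/394 = 3.30×10^-4
Swamee-Jain: f = 0.01592
h_f = f(L/D)V²/(2g) = 0.01592·(852/0.394)·1.534²/(2·9.81) = 4.127 m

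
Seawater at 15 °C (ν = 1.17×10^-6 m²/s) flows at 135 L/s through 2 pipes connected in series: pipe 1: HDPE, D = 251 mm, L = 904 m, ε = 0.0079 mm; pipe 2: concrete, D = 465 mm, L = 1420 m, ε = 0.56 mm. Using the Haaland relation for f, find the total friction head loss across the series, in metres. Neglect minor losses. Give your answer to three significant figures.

Pipe 1: V = 2.728 m/s, Re = 5.85×10^5, ε/D = 3.15×10^-5, f = 0.01312, h_1 = f(L/D)V²/2g = 17.93 m
Pipe 2: V = 0.7949 m/s, Re = 3.16×10^5, ε/D = 0.00120, f = 0.02131, h_2 = f(L/D)V²/2g = 2.096 m
Series → Q common, losses add: H = Σh = 20.03 m

H ≈ 20.0 m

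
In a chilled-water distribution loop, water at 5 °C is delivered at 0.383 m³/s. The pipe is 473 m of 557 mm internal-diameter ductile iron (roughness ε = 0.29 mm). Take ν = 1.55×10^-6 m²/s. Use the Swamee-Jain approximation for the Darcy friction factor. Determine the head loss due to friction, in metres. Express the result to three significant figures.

V = 4Q/(πD²) = 4·0.383/(π·0.557²) = 1.572 m/s
Re = VD/ν = 1.572·0.557/1.55×10^-6 = 5.65×10^5 → turbulent
ε/D = 0.29/557 = 5.21×10^-4
Swamee-Jain: f = 0.01780
h_f = f(L/D)V²/(2g) = 0.01780·(473/0.557)·1.572²/(2·9.81) = 1.904 m

h_f ≈ 1.90 m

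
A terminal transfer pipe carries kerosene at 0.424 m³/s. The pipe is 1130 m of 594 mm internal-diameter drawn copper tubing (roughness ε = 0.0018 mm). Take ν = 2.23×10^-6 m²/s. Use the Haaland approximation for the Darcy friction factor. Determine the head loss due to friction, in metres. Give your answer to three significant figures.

V = 4Q/(πD²) = 4·0.424/(π·0.594²) = 1.530 m/s
Re = VD/ν = 1.530·0.594/2.23×10^-6 = 4.08×10^5 → turbulent
ε/D = 0.0018/594 = 3.03×10^-6
Haaland: f = 0.01358
h_f = f(L/D)V²/(2g) = 0.01358·(1130/0.594)·1.530²/(2·9.81) = 3.083 m

h_f ≈ 3.08 m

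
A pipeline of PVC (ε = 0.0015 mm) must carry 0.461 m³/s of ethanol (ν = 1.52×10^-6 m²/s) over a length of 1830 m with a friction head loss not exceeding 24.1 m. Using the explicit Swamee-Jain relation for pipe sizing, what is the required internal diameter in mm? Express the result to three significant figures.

Swamee-Jain (Type III): D = 0.66·[ε^1.25·(LQ²/(gh_f))^4.75 + ν·Q^9.4·(L/(gh_f))^5.2]^0.04
LQ²/(gh_f) = 1.645; L/(gh_f) = 7.740
Term 1 = ε^1.25·(…)^4.75 = 5.58×10^-7; Term 2 = ν·Q^9.4·(…)^5.2 = 4.39×10^-5
D = 0.66·(5.58×10^-7 + 4.39×10^-5)^0.04 = 0.4420 m = 442 mm
Check: V = 3.00 m/s, Re = 8.74×10^5, f = 0.01195, h_f = 22.8 m ≈ 24.1 m ✓

D ≈ 442 mm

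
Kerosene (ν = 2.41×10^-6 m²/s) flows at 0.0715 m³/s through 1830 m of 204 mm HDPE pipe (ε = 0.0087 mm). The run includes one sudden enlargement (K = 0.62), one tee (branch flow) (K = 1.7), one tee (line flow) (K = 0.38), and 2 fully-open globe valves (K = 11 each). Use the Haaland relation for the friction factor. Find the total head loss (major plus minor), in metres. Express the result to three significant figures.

V = 4Q/(πD²) = 2.188 m/s; V²/2g = 0.2439 m
Re = 1.85×10^5, ε/D = 4.26×10^-5 → f = 0.01600 (Haaland)
Major: h_f = f(L/D)·V²/2g = 0.01600·8971·0.2439 = 35.01 m
Minor: ΣK = 24.7; h_m = ΣK·V²/2g = 6.024 m
Total H_L = 35.01 + 6.024 = 41.03 m

H_L ≈ 41.0 m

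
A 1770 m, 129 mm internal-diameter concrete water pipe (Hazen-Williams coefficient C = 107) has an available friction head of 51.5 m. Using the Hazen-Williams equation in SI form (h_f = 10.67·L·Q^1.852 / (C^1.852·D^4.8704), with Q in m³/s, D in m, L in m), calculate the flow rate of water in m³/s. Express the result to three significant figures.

Q ≈ 0.0202 m³/s

Rearranging: Q = [h_f·C^1.852·D^4.8704 / (10.67·L)]^(1/1.852)
Q = [51.5·107^1.852·0.129^4.8704 / (10.67·1770)]^0.540 = 0.02022 m³/s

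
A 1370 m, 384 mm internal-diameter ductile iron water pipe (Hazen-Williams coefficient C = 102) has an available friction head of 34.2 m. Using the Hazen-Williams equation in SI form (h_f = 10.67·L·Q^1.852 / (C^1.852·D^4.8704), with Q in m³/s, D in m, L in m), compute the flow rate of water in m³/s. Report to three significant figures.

Rearranging: Q = [h_f·C^1.852·D^4.8704 / (10.67·L)]^(1/1.852)
Q = [34.2·102^1.852·0.384^4.8704 / (10.67·1370)]^0.540 = 0.3126 m³/s

Q ≈ 0.313 m³/s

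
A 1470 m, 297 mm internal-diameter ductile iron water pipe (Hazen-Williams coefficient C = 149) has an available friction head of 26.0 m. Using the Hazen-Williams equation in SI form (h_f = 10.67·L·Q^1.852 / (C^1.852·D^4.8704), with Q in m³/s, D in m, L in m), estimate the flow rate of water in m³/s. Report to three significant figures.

Q ≈ 0.193 m³/s

Rearranging: Q = [h_f·C^1.852·D^4.8704 / (10.67·L)]^(1/1.852)
Q = [26.0·149^1.852·0.297^4.8704 / (10.67·1470)]^0.540 = 0.1929 m³/s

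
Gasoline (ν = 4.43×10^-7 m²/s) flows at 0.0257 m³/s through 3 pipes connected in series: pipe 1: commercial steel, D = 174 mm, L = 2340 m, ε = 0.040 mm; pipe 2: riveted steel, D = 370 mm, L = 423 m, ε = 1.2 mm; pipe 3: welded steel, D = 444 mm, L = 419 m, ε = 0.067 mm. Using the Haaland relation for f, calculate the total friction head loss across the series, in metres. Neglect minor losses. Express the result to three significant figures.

H ≈ 12.7 m

Pipe 1: V = 1.081 m/s, Re = 4.25×10^5, ε/D = 2.30×10^-4, f = 0.01577, h_1 = f(L/D)V²/2g = 12.63 m
Pipe 2: V = 0.2390 m/s, Re = 2.00×10^5, ε/D = 0.00324, f = 0.02737, h_2 = f(L/D)V²/2g = 0.09113 m
Pipe 3: V = 0.1660 m/s, Re = 1.66×10^5, ε/D = 1.51×10^-4, f = 0.01700, h_3 = f(L/D)V²/2g = 0.02253 m
Series → Q common, losses add: H = Σh = 12.74 m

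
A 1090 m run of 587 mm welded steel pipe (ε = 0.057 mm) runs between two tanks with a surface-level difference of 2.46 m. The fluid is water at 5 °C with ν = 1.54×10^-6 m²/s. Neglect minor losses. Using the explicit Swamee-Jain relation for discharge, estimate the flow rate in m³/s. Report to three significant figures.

Swamee-Jain (Type II): Q = -0.965·√(gD⁵h_f/L)·ln[ε/(3.7D) + √(3.17ν²L/(gD³h_f))]
√(gD⁵h_f/L) = √(9.81·0.587⁵·2.46/1090) = 0.03928
ε/(3.7D) = 2.62×10^-5; √(3.17ν²L/(gD³h_f)) = 4.10×10^-5
Q = -0.965·0.03928·ln(6.722×10^-5) = 0.3642 m³/s
Check: V = 1.35 m/s, Re = 5.13×10^5, f = 0.01439, h_f = 2.47 m ≈ 2.46 m ✓

Q ≈ 0.364 m³/s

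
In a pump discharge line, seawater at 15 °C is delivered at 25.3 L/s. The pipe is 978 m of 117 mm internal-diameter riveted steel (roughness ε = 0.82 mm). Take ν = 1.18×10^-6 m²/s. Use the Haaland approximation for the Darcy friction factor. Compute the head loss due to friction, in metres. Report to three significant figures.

V = 4Q/(πD²) = 4·0.0253/(π·0.117²) = 2.353 m/s
Re = VD/ν = 2.353·0.117/1.18×10^-6 = 2.33×10^5 → turbulent
ε/D = 0.82/117 = 0.00701
Haaland: f = 0.03409
h_f = f(L/D)V²/(2g) = 0.03409·(978/0.117)·2.353²/(2·9.81) = 80.44 m

h_f ≈ 80.4 m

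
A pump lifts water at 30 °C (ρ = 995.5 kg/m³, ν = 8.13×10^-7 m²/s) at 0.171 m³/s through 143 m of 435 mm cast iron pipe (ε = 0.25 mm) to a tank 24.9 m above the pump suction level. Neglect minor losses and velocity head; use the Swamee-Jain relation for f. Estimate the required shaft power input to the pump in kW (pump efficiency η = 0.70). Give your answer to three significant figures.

V = 4Q/(πD²) = 1.151 m/s; Re = 6.16×10^5; ε/D = 5.75×10^-4; f = 0.01807
h_f = f(L/D)V²/2g = 0.4008 m
Total head H = z + h_f = 24.9 + 0.4008 = 25.30 m
P_hyd = ρgQH = 995.5·9.81·0.171·25.30 = 42.25 kW
P_shaft = P_hyd/η = 42.25/0.70 = 60.36 kW

P_shaft ≈ 60.4 kW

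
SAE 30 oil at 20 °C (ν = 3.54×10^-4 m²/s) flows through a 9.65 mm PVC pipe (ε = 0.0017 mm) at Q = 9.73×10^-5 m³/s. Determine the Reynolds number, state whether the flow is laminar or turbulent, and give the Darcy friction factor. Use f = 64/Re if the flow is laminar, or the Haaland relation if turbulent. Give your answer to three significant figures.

V = 4Q/(πD²) = 1.330 m/s
Re = VD/ν = 1.330·0.00965/3.54×10^-4 = 36.3
Re < 2300 → laminar → f = 64/Re = 1.765

Re ≈ 36.3; laminar; f = 64/Re ≈ 1.76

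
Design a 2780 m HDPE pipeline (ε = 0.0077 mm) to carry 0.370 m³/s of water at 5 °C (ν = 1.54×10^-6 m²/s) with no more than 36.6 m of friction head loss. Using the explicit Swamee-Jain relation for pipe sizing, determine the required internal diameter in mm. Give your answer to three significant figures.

D ≈ 408 mm

Swamee-Jain (Type III): D = 0.66·[ε^1.25·(LQ²/(gh_f))^4.75 + ν·Q^9.4·(L/(gh_f))^5.2]^0.04
LQ²/(gh_f) = 1.060; L/(gh_f) = 7.743
Term 1 = ε^1.25·(…)^4.75 = 5.35×10^-7; Term 2 = ν·Q^9.4·(…)^5.2 = 5.63×10^-6
D = 0.66·(5.35×10^-7 + 5.63×10^-6)^0.04 = 0.4085 m = 408 mm
Check: V = 2.82 m/s, Re = 7.49×10^5, f = 0.01257, h_f = 34.8 m ≈ 36.6 m ✓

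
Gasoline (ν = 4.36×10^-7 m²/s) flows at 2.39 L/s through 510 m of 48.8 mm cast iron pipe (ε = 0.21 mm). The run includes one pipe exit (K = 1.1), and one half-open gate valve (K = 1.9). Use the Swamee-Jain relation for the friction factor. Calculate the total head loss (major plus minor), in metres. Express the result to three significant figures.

H_L ≈ 26.3 m

V = 4Q/(πD²) = 1.278 m/s; V²/2g = 0.08322 m
Re = 1.43×10^5, ε/D = 0.00430 → f = 0.02998 (Swamee-Jain)
Major: h_f = f(L/D)·V²/2g = 0.02998·10451·0.08322 = 26.07 m
Minor: ΣK = 3.00; h_m = ΣK·V²/2g = 0.2497 m
Total H_L = 26.07 + 0.2497 = 26.32 m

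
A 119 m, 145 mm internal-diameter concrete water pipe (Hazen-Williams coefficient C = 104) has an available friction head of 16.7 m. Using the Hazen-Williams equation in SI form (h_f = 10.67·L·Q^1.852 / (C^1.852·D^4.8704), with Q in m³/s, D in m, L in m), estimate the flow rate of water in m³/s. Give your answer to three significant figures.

Rearranging: Q = [h_f·C^1.852·D^4.8704 / (10.67·L)]^(1/1.852)
Q = [16.7·104^1.852·0.145^4.8704 / (10.67·119)]^0.540 = 0.06251 m³/s

Q ≈ 0.0625 m³/s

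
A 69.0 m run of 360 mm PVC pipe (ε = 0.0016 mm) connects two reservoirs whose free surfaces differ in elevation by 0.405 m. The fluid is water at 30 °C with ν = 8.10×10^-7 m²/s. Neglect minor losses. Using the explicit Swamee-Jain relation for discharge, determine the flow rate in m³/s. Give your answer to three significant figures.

Q ≈ 0.188 m³/s

Swamee-Jain (Type II): Q = -0.965·√(gD⁵h_f/L)·ln[ε/(3.7D) + √(3.17ν²L/(gD³h_f))]
√(gD⁵h_f/L) = √(9.81·0.360⁵·0.405/69.0) = 0.01866
ε/(3.7D) = 1.20×10^-6; √(3.17ν²L/(gD³h_f)) = 2.78×10^-5
Q = -0.965·0.01866·ln(2.903×10^-5) = 0.1881 m³/s
Check: V = 1.85 m/s, Re = 8.21×10^5, f = 0.01210, h_f = 0.404 m ≈ 0.405 m ✓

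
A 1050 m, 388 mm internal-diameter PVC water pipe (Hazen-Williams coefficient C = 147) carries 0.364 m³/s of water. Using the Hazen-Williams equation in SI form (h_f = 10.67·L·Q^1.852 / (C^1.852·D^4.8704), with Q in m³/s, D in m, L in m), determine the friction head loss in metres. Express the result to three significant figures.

h_f ≈ 16.8 m

h_f = 10.67·1050·0.364^1.852 / (147^1.852·0.388^4.8704) = 16.80 m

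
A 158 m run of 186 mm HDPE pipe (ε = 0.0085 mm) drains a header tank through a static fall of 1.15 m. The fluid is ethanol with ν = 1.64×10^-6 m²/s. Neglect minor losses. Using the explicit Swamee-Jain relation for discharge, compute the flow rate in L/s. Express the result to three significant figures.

Q ≈ 33.9 L/s

Swamee-Jain (Type II): Q = -0.965·√(gD⁵h_f/L)·ln[ε/(3.7D) + √(3.17ν²L/(gD³h_f))]
√(gD⁵h_f/L) = √(9.81·0.186⁵·1.15/158) = 0.003987
ε/(3.7D) = 1.24×10^-5; √(3.17ν²L/(gD³h_f)) = 1.36×10^-4
Q = -0.965·0.003987·ln(1.486×10^-4) = 0.03391 m³/s
Check: V = 1.25 m/s, Re = 1.42×10^5, f = 0.01697, h_f = 1.14 m ≈ 1.15 m ✓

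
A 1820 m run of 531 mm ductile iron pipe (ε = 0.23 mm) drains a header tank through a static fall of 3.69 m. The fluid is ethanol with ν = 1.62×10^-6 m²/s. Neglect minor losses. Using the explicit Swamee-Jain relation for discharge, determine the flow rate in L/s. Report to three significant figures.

Q ≈ 243 L/s

Swamee-Jain (Type II): Q = -0.965·√(gD⁵h_f/L)·ln[ε/(3.7D) + √(3.17ν²L/(gD³h_f))]
√(gD⁵h_f/L) = √(9.81·0.531⁵·3.69/1820) = 0.02898
ε/(3.7D) = 1.17×10^-4; √(3.17ν²L/(gD³h_f)) = 5.29×10^-5
Q = -0.965·0.02898·ln(1.699×10^-4) = 0.2427 m³/s
Check: V = 1.10 m/s, Re = 3.59×10^5, f = 0.01770, h_f = 3.71 m ≈ 3.69 m ✓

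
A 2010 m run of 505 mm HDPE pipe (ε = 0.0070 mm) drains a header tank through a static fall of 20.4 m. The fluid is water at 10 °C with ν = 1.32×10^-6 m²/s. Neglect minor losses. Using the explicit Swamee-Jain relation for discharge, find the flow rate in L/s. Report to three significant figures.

Swamee-Jain (Type II): Q = -0.965·√(gD⁵h_f/L)·ln[ε/(3.7D) + √(3.17ν²L/(gD³h_f))]
√(gD⁵h_f/L) = √(9.81·0.505⁵·20.4/2010) = 0.05718
ε/(3.7D) = 3.75×10^-6; √(3.17ν²L/(gD³h_f)) = 2.08×10^-5
Q = -0.965·0.05718·ln(2.450×10^-5) = 0.5859 m³/s
Check: V = 2.93 m/s, Re = 1.12×10^6, f = 0.01175, h_f = 20.4 m ≈ 20.4 m ✓

Q ≈ 586 L/s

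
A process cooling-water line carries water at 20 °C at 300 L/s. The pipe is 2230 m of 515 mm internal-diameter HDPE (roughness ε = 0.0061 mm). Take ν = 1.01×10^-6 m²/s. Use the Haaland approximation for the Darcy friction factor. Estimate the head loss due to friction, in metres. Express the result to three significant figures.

V = 4Q/(πD²) = 4·0.300/(π·0.515²) = 1.440 m/s
Re = VD/ν = 1.440·0.515/1.01×10^-6 = 7.34×10^5 → turbulent
ε/D = 0.0061/515 = 1.18×10^-5
Haaland: f = 0.01239
h_f = f(L/D)V²/(2g) = 0.01239·(2230/0.515)·1.440²/(2·9.81) = 5.670 m

h_f ≈ 5.67 m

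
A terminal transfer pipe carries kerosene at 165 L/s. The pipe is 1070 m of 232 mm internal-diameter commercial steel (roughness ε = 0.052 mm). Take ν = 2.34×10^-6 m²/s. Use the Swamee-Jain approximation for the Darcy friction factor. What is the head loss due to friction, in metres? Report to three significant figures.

V = 4Q/(πD²) = 4·0.165/(π·0.232²) = 3.903 m/s
Re = VD/ν = 3.903·0.232/2.34×10^-6 = 3.87×10^5 → turbulent
ε/D = 0.052/232 = 2.24×10^-4
Swamee-Jain: f = 0.01609
h_f = f(L/D)V²/(2g) = 0.01609·(1070/0.232)·3.903²/(2·9.81) = 57.61 m

h_f ≈ 57.6 m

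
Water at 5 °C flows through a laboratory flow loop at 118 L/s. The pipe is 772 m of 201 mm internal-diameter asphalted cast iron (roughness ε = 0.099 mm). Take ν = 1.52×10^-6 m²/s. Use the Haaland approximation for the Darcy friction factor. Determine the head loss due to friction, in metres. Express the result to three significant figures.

V = 4Q/(πD²) = 4·0.118/(π·0.201²) = 3.719 m/s
Re = VD/ν = 3.719·0.201/1.52×10^-6 = 4.92×10^5 → turbulent
ε/D = 0.099/201 = 4.93×10^-4
Haaland: f = 0.01754
h_f = f(L/D)V²/(2g) = 0.01754·(772/0.201)·3.719²/(2·9.81) = 47.49 m

h_f ≈ 47.5 m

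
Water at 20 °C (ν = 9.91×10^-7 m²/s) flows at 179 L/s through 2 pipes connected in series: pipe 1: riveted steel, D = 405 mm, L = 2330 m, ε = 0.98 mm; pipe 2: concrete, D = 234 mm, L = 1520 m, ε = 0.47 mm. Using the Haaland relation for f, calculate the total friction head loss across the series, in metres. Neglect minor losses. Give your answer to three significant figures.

Pipe 1: V = 1.389 m/s, Re = 5.68×10^5, ε/D = 0.00242, f = 0.02495, h_1 = f(L/D)V²/2g = 14.13 m
Pipe 2: V = 4.162 m/s, Re = 9.83×10^5, ε/D = 0.00201, f = 0.02366, h_2 = f(L/D)V²/2g = 135.7 m
Series → Q common, losses add: H = Σh = 149.8 m

H ≈ 150 m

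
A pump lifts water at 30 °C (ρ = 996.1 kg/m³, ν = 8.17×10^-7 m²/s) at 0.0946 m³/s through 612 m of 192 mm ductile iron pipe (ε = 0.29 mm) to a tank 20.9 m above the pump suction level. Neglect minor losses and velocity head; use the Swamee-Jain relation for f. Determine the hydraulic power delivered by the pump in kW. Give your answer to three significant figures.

P_hyd ≈ 54.8 kW

V = 4Q/(πD²) = 3.267 m/s; Re = 7.68×10^5; ε/D = 0.00151; f = 0.02215
h_f = f(L/D)V²/2g = 38.42 m
Total head H = z + h_f = 20.9 + 38.42 = 59.32 m
P_hyd = ρgQH = 996.1·9.81·0.0946·59.32 = 54.84 kW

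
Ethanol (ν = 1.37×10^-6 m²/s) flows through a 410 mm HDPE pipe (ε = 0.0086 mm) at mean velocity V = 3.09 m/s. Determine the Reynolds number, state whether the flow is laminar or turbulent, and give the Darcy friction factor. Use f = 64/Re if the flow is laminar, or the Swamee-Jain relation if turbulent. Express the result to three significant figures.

Re = VD/ν = 3.090·0.410/1.37×10^-6 = 9.25×10^5
Re > 4000 → turbulent; ε/D = 2.10×10^-5
Swamee-Jain: f = 0.01224

Re ≈ 9.25×10^5; turbulent; f ≈ 0.0122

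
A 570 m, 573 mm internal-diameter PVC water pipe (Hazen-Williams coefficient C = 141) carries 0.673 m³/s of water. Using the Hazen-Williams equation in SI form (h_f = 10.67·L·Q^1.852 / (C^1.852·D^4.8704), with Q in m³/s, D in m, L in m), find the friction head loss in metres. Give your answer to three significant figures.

h_f = 10.67·570·0.673^1.852 / (141^1.852·0.573^4.8704) = 4.603 m

h_f ≈ 4.60 m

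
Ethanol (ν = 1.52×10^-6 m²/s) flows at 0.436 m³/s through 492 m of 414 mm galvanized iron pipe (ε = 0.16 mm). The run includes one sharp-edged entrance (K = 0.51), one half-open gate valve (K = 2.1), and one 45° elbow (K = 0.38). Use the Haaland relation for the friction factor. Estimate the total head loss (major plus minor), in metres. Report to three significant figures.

H_L ≈ 12.0 m

V = 4Q/(πD²) = 3.239 m/s; V²/2g = 0.5347 m
Re = 8.82×10^5, ε/D = 3.86×10^-4 → f = 0.01640 (Haaland)
Major: h_f = f(L/D)·V²/2g = 0.01640·1188·0.5347 = 10.42 m
Minor: ΣK = 2.99; h_m = ΣK·V²/2g = 1.599 m
Total H_L = 10.42 + 1.599 = 12.02 m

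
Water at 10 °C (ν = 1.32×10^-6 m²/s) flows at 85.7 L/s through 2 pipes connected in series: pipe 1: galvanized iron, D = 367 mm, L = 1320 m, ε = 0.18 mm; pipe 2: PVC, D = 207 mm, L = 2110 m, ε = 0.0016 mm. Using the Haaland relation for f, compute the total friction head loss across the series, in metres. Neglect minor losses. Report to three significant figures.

Pipe 1: V = 0.8101 m/s, Re = 2.25×10^5, ε/D = 4.90×10^-4, f = 0.01840, h_1 = f(L/D)V²/2g = 2.214 m
Pipe 2: V = 2.547 m/s, Re = 3.99×10^5, ε/D = 7.73×10^-6, f = 0.01368, h_2 = f(L/D)V²/2g = 46.08 m
Series → Q common, losses add: H = Σh = 48.30 m

H ≈ 48.3 m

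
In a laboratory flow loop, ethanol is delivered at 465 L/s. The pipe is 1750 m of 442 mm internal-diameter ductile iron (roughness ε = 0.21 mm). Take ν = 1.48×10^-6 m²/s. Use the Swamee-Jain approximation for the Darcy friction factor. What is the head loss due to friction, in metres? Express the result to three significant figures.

h_f ≈ 31.8 m

V = 4Q/(πD²) = 4·0.465/(π·0.442²) = 3.031 m/s
Re = VD/ν = 3.031·0.442/1.48×10^-6 = 9.05×10^5 → turbulent
ε/D = 0.21/442 = 4.75×10^-4
Swamee-Jain: f = 0.01718
h_f = f(L/D)V²/(2g) = 0.01718·(1750/0.442)·3.031²/(2·9.81) = 31.85 m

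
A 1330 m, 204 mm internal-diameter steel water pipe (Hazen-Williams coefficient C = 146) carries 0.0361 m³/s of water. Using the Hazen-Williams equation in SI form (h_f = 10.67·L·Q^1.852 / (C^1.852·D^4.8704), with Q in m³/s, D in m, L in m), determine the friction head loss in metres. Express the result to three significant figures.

h_f ≈ 6.83 m

h_f = 10.67·1330·0.0361^1.852 / (146^1.852·0.204^4.8704) = 6.831 m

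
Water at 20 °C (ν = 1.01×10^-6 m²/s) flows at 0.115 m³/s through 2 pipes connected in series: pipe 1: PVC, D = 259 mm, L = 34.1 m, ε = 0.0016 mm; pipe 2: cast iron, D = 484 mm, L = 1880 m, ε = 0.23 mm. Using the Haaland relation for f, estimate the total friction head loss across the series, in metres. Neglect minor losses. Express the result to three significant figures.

Pipe 1: V = 2.183 m/s, Re = 5.60×10^5, ε/D = 6.18×10^-6, f = 0.01288, h_1 = f(L/D)V²/2g = 0.4117 m
Pipe 2: V = 0.6251 m/s, Re = 3.00×10^5, ε/D = 4.75×10^-4, f = 0.01793, h_2 = f(L/D)V²/2g = 1.387 m
Series → Q common, losses add: H = Σh = 1.799 m

H ≈ 1.80 m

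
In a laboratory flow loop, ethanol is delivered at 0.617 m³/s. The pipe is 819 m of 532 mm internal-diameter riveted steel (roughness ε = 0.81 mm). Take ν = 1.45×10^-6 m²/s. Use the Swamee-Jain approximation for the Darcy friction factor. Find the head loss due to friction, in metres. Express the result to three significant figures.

h_f ≈ 13.4 m

V = 4Q/(πD²) = 4·0.617/(π·0.532²) = 2.776 m/s
Re = VD/ν = 2.776·0.532/1.45×10^-6 = 1.02×10^6 → turbulent
ε/D = 0.81/532 = 0.00152
Swamee-Jain: f = 0.02211
h_f = f(L/D)V²/(2g) = 0.02211·(819/0.532)·2.776²/(2·9.81) = 13.37 m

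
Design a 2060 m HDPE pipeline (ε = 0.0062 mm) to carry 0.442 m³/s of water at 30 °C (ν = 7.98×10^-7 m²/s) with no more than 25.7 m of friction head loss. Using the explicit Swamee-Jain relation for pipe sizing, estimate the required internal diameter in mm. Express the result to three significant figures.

D ≈ 431 mm

Swamee-Jain (Type III): D = 0.66·[ε^1.25·(LQ²/(gh_f))^4.75 + ν·Q^9.4·(L/(gh_f))^5.2]^0.04
LQ²/(gh_f) = 1.596; L/(gh_f) = 8.171
Term 1 = ε^1.25·(…)^4.75 = 2.85×10^-6; Term 2 = ν·Q^9.4·(…)^5.2 = 2.05×10^-5
D = 0.66·(2.85×10^-6 + 2.05×10^-5)^0.04 = 0.4308 m = 431 mm
Check: V = 3.03 m/s, Re = 1.64×10^6, f = 0.01117, h_f = 25.0 m ≈ 25.7 m ✓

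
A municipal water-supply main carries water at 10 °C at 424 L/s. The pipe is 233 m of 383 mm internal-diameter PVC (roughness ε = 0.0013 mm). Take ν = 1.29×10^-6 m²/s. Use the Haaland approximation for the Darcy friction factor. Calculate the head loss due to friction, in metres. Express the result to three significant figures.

h_f ≈ 4.82 m

V = 4Q/(πD²) = 4·0.424/(π·0.383²) = 3.680 m/s
Re = VD/ν = 3.680·0.383/1.29×10^-6 = 1.09×10^6 → turbulent
ε/D = 0.0013/383 = 3.39×10^-6
Haaland: f = 0.01148
h_f = f(L/D)V²/(2g) = 0.01148·(233/0.383)·3.680²/(2·9.81) = 4.819 m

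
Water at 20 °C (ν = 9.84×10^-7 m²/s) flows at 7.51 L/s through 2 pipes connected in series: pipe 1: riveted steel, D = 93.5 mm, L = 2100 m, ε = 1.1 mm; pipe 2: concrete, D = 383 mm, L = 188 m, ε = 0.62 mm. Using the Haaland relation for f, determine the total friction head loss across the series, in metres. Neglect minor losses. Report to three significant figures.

Pipe 1: V = 1.094 m/s, Re = 1.04×10^5, ε/D = 0.0118, f = 0.04065, h_1 = f(L/D)V²/2g = 55.66 m
Pipe 2: V = 0.06519 m/s, Re = 2.54×10^4, ε/D = 0.00162, f = 0.02769, h_2 = f(L/D)V²/2g = 0.002944 m
Series → Q common, losses add: H = Σh = 55.67 m

H ≈ 55.7 m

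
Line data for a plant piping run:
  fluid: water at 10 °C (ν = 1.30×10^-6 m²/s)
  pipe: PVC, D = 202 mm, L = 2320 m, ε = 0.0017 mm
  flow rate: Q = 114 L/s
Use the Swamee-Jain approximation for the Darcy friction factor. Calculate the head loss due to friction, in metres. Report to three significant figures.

h_f ≈ 96.3 m

V = 4Q/(πD²) = 4·0.114/(π·0.202²) = 3.557 m/s
Re = VD/ν = 3.557·0.202/1.30×10^-6 = 5.53×10^5 → turbulent
ε/D = 0.0017/202 = 8.42×10^-6
Swamee-Jain: f = 0.01300
h_f = f(L/D)V²/(2g) = 0.01300·(2320/0.202)·3.557²/(2·9.81) = 96.32 m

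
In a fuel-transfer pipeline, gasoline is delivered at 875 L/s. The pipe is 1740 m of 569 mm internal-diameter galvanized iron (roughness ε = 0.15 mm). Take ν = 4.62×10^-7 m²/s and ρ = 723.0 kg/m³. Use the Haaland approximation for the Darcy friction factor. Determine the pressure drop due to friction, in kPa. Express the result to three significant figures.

V = 4Q/(πD²) = 4·0.875/(π·0.569²) = 3.441 m/s
Re = VD/ν = 3.441·0.569/4.62×10^-7 = 4.24×10^6 → turbulent
ε/D = 0.15/569 = 2.64×10^-4
Haaland: f = 0.01474
h_f = f(L/D)V²/(2g) = 0.01474·(1740/0.569)·3.441²/(2·9.81) = 27.20 m
Δp = ρg·h_f = 723.0·9.81·27.20 = 192.9 kPa

Δp ≈ 193 kPa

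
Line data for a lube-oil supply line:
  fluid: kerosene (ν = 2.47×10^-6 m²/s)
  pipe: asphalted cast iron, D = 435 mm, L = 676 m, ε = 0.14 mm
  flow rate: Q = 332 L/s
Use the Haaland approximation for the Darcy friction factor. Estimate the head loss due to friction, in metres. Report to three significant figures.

V = 4Q/(πD²) = 4·0.332/(π·0.435²) = 2.234 m/s
Re = VD/ν = 2.234·0.435/2.47×10^-6 = 3.93×10^5 → turbulent
ε/D = 0.14/435 = 3.22×10^-4
Haaland: f = 0.01659
h_f = f(L/D)V²/(2g) = 0.01659·(676/0.435)·2.234²/(2·9.81) = 6.558 m

h_f ≈ 6.56 m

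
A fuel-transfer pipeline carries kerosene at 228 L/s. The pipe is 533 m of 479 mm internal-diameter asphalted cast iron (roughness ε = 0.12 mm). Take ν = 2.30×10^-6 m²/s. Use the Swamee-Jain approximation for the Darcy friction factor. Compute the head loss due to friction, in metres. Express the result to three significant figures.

V = 4Q/(πD²) = 4·0.228/(π·0.479²) = 1.265 m/s
Re = VD/ν = 1.265·0.479/2.30×10^-6 = 2.64×10^5 → turbulent
ε/D = 0.12/479 = 2.51×10^-4
Swamee-Jain: f = 0.01693
h_f = f(L/D)V²/(2g) = 0.01693·(533/0.479)·1.265²/(2·9.81) = 1.537 m

h_f ≈ 1.54 m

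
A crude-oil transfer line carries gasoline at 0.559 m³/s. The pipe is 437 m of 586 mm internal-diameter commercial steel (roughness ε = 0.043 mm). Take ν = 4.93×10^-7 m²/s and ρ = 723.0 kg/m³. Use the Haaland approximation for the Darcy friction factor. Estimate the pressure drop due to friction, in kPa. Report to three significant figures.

Δp ≈ 14.0 kPa

V = 4Q/(πD²) = 4·0.559/(π·0.586²) = 2.073 m/s
Re = VD/ν = 2.073·0.586/4.93×10^-7 = 2.46×10^6 → turbulent
ε/D = 0.043/586 = 7.34×10^-5
Haaland: f = 0.01208
h_f = f(L/D)V²/(2g) = 0.01208·(437/0.586)·2.073²/(2·9.81) = 1.973 m
Δp = ρg·h_f = 723.0·9.81·1.973 = 13.99 kPa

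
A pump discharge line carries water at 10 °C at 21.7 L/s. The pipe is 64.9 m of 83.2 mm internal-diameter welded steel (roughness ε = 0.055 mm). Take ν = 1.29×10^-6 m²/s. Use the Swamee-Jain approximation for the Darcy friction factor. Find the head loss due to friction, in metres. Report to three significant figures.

V = 4Q/(πD²) = 4·0.0217/(π·0.0832²) = 3.991 m/s
Re = VD/ν = 3.991·0.0832/1.29×10^-6 = 2.57×10^5 → turbulent
ε/D = 0.055/83.2 = 6.61×10^-4
Swamee-Jain: f = 0.01938
h_f = f(L/D)V²/(2g) = 0.01938·(64.9/0.0832)·3.991²/(2·9.81) = 12.28 m

h_f ≈ 12.3 m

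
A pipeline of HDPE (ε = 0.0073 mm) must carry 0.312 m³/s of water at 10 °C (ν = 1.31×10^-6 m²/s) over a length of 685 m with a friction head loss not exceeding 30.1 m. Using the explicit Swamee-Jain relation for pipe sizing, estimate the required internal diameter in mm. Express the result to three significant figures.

D ≈ 297 mm

Swamee-Jain (Type III): D = 0.66·[ε^1.25·(LQ²/(gh_f))^4.75 + ν·Q^9.4·(L/(gh_f))^5.2]^0.04
LQ²/(gh_f) = 0.2258; L/(gh_f) = 2.320
Term 1 = ε^1.25·(…)^4.75 = 3.23×10^-10; Term 2 = ν·Q^9.4·(…)^5.2 = 1.83×10^-9
D = 0.66·(3.23×10^-10 + 1.83×10^-9)^0.04 = 0.2971 m = 297 mm
Check: V = 4.50 m/s, Re = 1.02×10^6, f = 0.01215, h_f = 28.9 m ≈ 30.1 m ✓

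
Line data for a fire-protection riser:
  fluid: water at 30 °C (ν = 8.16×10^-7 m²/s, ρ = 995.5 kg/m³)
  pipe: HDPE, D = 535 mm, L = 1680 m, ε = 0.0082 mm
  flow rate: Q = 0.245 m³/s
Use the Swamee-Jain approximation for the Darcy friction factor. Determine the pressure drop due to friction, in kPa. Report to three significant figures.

Δp ≈ 23.4 kPa

V = 4Q/(πD²) = 4·0.245/(π·0.535²) = 1.090 m/s
Re = VD/ν = 1.090·0.535/8.16×10^-7 = 7.15×10^5 → turbulent
ε/D = 0.0082/535 = 1.53×10^-5
Swamee-Jain: f = 0.01260
h_f = f(L/D)V²/(2g) = 0.01260·(1680/0.535)·1.090²/(2·9.81) = 2.395 m
Δp = ρg·h_f = 995.5·9.81·2.395 = 23.38 kPa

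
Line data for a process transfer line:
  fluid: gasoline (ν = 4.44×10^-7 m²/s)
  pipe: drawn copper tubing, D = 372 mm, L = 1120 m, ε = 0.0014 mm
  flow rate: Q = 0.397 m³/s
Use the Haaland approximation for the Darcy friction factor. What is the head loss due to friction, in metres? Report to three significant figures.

V = 4Q/(πD²) = 4·0.397/(π·0.372²) = 3.653 m/s
Re = VD/ν = 3.653·0.372/4.44×10^-7 = 3.06×10^6 → turbulent
ε/D = 0.0014/372 = 3.76×10^-6
Haaland: f = 0.009821
h_f = f(L/D)V²/(2g) = 0.009821·(1120/0.372)·3.653²/(2·9.81) = 20.11 m

h_f ≈ 20.1 m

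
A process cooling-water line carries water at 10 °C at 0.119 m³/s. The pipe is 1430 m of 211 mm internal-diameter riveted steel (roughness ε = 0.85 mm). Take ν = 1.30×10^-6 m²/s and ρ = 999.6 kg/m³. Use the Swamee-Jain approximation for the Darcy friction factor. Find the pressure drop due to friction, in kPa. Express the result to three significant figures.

Δp ≈ 1130 kPa

V = 4Q/(πD²) = 4·0.119/(π·0.211²) = 3.403 m/s
Re = VD/ν = 3.403·0.211/1.30×10^-6 = 5.52×10^5 → turbulent
ε/D = 0.85/211 = 0.00403
Swamee-Jain: f = 0.02877
h_f = f(L/D)V²/(2g) = 0.02877·(1430/0.211)·3.403²/(2·9.81) = 115.1 m
Δp = ρg·h_f = 999.6·9.81·115.1 = 1129 kPa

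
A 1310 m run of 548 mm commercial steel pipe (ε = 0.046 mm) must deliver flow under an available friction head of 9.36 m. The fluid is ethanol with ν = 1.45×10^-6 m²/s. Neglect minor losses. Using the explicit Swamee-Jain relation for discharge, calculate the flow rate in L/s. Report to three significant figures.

Q ≈ 566 L/s

Swamee-Jain (Type II): Q = -0.965·√(gD⁵h_f/L)·ln[ε/(3.7D) + √(3.17ν²L/(gD³h_f))]
√(gD⁵h_f/L) = √(9.81·0.548⁵·9.36/1310) = 0.05886
ε/(3.7D) = 2.27×10^-5; √(3.17ν²L/(gD³h_f)) = 2.40×10^-5
Q = -0.965·0.05886·ln(4.672×10^-5) = 0.5663 m³/s
Check: V = 2.40 m/s, Re = 9.07×10^5, f = 0.01338, h_f = 9.40 m ≈ 9.36 m ✓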